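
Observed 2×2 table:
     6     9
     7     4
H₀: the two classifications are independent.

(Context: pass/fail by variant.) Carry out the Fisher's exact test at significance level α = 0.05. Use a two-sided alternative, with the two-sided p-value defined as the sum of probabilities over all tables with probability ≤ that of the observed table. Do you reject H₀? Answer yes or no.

reject H₀: no

Margins: r₁=15, r₂=11, c₁=13, c₂=13, n=26
p_obs = C(15,6)·C(11,7)/C(26,13); sum pmf over tables with pmf ≤ p_obs
p-value (two-sided) = 0.42831
At α=0.05: p ≥ α → fail to reject H₀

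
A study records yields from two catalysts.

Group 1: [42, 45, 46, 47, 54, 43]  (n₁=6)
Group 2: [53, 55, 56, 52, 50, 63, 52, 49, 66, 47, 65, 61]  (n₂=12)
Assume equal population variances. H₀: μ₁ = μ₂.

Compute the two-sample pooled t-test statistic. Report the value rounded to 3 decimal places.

x̄₁=46.167, s₁=4.262, n₁=6
x̄₂=55.750, s₂=6.482, n₂=12
s_p² = [5·4.262² + 11·6.482²]/16 = 34.5677
SE = √(s_p²·(1/6+1/12)) = 2.9397
t = (46.167−55.750)/2.9397 = -3.2600
df = 16

test statistic = -3.260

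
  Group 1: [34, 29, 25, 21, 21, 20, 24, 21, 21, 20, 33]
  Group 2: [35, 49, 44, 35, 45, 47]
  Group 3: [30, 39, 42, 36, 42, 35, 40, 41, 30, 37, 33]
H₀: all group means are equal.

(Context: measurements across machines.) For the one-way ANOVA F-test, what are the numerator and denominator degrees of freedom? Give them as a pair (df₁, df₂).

degrees of freedom = [2, 25]

k = 3 groups, N = 28 total
df = (k−1, N−k) = (3−1, 28−3) = (2, 25)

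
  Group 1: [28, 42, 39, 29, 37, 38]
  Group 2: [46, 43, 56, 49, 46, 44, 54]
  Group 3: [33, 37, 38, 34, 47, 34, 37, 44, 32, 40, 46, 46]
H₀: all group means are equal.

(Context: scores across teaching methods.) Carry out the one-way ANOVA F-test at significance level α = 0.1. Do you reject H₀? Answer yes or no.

reject H₀: yes

Group means [35.50, 48.29, 39.00], grand mean 40.760
SSB = Σnᵢ(x̄ᵢ−x̄)² = 599.631; SSW = ΣΣ(x−x̄ᵢ)² = 642.929
MSB = 599.631/2 = 299.8157; MSW = 642.929/22 = 29.2240
F = MSB/MSW = 10.2592
df = (2, 22)
p-value (upper-tail) = 0.00071
At α=0.1: p < α → reject H₀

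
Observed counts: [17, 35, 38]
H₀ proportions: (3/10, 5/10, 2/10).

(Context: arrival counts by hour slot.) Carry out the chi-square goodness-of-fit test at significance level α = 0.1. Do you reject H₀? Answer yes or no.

n = 90; E_i = n·p_i = [27.00, 45.00, 18.00]
χ² = (17−27.00)²/27.00 + (35−45.00)²/45.00 + (38−18.00)²/18.00 = 28.1481
df = 2
p-value (upper-tail) = 0.00000
At α=0.1: p < α → reject H₀

reject H₀: yes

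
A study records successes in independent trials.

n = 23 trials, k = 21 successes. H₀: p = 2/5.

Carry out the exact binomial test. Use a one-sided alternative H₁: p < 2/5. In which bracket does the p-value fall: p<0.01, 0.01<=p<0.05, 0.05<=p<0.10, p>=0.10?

Exact binomial: n=23, k=21, p₀=2/5=0.4000
P(X≤21) from Σ C(n,i)·p₀^i·(1−p₀)^(n−i)
p-value (one-sided, H₁ less) = 1.00000
→ bracket: p>=0.10

p-value bracket: p>=0.10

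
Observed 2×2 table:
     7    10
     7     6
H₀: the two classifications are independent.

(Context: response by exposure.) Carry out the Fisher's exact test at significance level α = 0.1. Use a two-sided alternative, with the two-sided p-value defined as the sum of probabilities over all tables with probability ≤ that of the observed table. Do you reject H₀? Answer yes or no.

reject H₀: no

Margins: r₁=17, r₂=13, c₁=14, c₂=16, n=30
p_obs = C(17,7)·C(13,7)/C(30,14); sum pmf over tables with pmf ≤ p_obs
p-value (two-sided) = 0.71314
At α=0.1: p ≥ α → fail to reject H₀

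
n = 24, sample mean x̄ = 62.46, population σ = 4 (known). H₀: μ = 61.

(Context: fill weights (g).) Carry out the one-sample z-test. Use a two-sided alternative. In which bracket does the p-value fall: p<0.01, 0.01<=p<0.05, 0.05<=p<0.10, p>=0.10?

SE = σ/√n = 4/√24 = 0.8165
z = (x̄−μ₀)/SE = (62.46−61)/0.8165 = 1.7881
p-value (two-sided) = 0.07376
→ bracket: 0.05<=p<0.10

p-value bracket: 0.05<=p<0.10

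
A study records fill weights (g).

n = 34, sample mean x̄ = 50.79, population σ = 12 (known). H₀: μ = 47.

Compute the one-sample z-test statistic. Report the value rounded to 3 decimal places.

SE = σ/√n = 12/√34 = 2.0580
z = (x̄−μ₀)/SE = (50.79−47)/2.0580 = 1.8416

test statistic = 1.842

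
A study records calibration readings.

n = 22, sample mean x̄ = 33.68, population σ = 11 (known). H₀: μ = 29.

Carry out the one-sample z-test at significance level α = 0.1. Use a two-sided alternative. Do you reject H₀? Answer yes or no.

SE = σ/√n = 11/√22 = 2.3452
z = (x̄−μ₀)/SE = (33.68−29)/2.3452 = 1.9956
p-value (two-sided) = 0.04598
At α=0.1: p < α → reject H₀

reject H₀: yes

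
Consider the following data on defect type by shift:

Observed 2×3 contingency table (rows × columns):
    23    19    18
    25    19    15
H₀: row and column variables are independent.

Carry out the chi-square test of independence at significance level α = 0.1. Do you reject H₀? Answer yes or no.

Row totals [60, 59], col totals [48, 38, 33], n=119
χ² = (23−24.20)²/24.20 + (19−19.16)²/19.16 + (18−16.64)²/16.64 + (25−23.80)²/23.80 + (19−18.84)²/18.84 + (15−16.36)²/16.36 = 0.3477
df = 2
p-value (upper-tail) = 0.84043
At α=0.1: p ≥ α → fail to reject H₀

reject H₀: no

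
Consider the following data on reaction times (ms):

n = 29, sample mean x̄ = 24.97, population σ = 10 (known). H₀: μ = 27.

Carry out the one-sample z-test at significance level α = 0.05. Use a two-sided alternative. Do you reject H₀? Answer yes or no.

reject H₀: no

SE = σ/√n = 10/√29 = 1.8570
z = (x̄−μ₀)/SE = (24.97−27)/1.8570 = -1.0932
p-value (two-sided) = 0.27431
At α=0.05: p ≥ α → fail to reject H₀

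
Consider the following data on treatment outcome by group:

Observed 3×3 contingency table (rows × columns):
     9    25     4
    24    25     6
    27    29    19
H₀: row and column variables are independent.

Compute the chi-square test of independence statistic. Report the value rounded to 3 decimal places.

test statistic = 11.612

Row totals [38, 55, 75], col totals [60, 79, 29], n=168
χ² = (9−13.57)²/13.57 + (25−17.87)²/17.87 + (4−6.56)²/6.56 + (24−19.64)²/19.64 + (25−25.86)²/25.86 + (6−9.49)²/9.49 + (27−26.79)²/26.79 + (29−35.27)²/35.27 + (19−12.95)²/12.95 = 11.6117
df = 4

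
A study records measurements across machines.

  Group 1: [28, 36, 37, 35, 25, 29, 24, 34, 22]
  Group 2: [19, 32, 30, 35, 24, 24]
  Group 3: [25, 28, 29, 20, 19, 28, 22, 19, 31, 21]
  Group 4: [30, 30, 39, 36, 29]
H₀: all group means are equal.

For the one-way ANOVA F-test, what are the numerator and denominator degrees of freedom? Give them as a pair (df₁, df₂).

degrees of freedom = [3, 26]

k = 4 groups, N = 30 total
df = (k−1, N−k) = (4−1, 30−4) = (3, 26)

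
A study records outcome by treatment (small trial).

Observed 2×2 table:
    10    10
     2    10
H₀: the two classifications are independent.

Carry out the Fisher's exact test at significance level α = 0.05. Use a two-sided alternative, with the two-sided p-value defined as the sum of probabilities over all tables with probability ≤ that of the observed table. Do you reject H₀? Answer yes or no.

reject H₀: no

Margins: r₁=20, r₂=12, c₁=12, c₂=20, n=32
p_obs = C(20,10)·C(12,2)/C(32,12); sum pmf over tables with pmf ≤ p_obs
p-value (two-sided) = 0.07528
At α=0.05: p ≥ α → fail to reject H₀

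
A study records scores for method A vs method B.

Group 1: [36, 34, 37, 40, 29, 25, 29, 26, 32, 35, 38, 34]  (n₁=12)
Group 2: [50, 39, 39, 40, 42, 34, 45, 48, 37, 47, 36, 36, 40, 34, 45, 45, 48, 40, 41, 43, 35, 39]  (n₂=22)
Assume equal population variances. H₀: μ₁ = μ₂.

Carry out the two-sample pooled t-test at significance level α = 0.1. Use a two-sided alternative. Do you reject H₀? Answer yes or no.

reject H₀: yes

x̄₁=32.917, s₁=4.776, n₁=12
x̄₂=41.045, s₂=4.796, n₂=22
s_p² = [11·4.776² + 21·4.796²]/32 = 22.9335
SE = √(s_p²·(1/12+1/22)) = 1.7186
t = (32.917−41.045)/1.7186 = -4.7299
df = 32
p-value (two-sided) = 0.00004
At α=0.1: p < α → reject H₀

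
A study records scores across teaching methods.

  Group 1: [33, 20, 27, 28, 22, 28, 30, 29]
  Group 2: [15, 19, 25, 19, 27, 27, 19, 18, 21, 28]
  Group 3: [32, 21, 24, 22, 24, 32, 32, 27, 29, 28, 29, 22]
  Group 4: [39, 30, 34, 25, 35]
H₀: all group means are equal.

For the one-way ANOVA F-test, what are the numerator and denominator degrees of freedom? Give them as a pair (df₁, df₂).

degrees of freedom = [3, 31]

k = 4 groups, N = 35 total
df = (k−1, N−k) = (4−1, 35−4) = (3, 31)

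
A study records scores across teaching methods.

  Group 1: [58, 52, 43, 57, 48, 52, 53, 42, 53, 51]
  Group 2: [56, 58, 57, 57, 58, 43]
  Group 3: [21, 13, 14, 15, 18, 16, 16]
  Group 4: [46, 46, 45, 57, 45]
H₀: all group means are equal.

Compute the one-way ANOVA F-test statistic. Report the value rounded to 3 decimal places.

test statistic = 93.034

Group means [50.90, 54.83, 16.14, 47.80], grand mean 42.500
SSB = Σnᵢ(x̄ᵢ−x̄)² = 6621.610; SSW = ΣΣ(x−x̄ᵢ)² = 569.390
MSB = 6621.610/3 = 2207.2032; MSW = 569.390/24 = 23.7246
F = MSB/MSW = 93.0344
df = (3, 24)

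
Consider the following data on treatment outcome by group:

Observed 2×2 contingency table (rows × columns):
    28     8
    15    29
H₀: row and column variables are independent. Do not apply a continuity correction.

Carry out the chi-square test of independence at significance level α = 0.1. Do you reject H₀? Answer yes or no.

reject H₀: yes

Row totals [36, 44], col totals [43, 37], n=80
χ² = (28−19.35)²/19.35 + (8−16.65)²/16.65 + (15−23.65)²/23.65 + (29−20.35)²/20.35 = 15.2012
df = 1
p-value (upper-tail) = 0.00010
At α=0.1: p < α → reject H₀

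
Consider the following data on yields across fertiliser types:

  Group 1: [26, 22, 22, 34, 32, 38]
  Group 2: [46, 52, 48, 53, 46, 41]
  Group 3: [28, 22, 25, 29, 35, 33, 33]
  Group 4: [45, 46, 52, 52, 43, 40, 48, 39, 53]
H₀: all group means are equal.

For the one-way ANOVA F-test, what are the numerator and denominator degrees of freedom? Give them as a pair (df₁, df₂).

k = 4 groups, N = 28 total
df = (k−1, N−k) = (4−1, 28−4) = (3, 24)

degrees of freedom = [3, 24]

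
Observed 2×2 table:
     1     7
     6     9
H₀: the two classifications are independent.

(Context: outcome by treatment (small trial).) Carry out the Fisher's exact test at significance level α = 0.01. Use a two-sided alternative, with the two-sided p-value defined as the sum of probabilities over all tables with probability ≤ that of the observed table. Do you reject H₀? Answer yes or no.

reject H₀: no

Margins: r₁=8, r₂=15, c₁=7, c₂=16, n=23
p_obs = C(8,1)·C(15,6)/C(23,7); sum pmf over tables with pmf ≤ p_obs
p-value (two-sided) = 0.34522
At α=0.01: p ≥ α → fail to reject H₀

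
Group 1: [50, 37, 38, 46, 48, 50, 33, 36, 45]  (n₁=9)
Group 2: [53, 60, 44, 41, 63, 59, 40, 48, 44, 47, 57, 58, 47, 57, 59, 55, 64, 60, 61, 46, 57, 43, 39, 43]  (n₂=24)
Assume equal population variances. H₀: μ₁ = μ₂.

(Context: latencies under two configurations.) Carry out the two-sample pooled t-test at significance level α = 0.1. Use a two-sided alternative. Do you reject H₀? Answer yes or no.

x̄₁=42.556, s₁=6.560, n₁=9
x̄₂=51.875, s₂=8.126, n₂=24
s_p² = [8·6.560² + 23·8.126²]/31 = 60.0918
SE = √(s_p²·(1/9+1/24)) = 3.0300
t = (42.556−51.875)/3.0300 = -3.0758
df = 31
p-value (two-sided) = 0.00436
At α=0.1: p < α → reject H₀

reject H₀: yes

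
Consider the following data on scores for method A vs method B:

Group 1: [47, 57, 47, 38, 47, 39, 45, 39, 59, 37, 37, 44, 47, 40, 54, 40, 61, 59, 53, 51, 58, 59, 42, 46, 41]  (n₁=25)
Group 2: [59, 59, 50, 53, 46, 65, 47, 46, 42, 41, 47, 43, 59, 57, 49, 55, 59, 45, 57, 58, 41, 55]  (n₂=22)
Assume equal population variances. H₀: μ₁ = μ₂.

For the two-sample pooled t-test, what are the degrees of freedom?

df = n₁ + n₂ − 2 = 25 + 22 − 2 = 45

degrees of freedom = 45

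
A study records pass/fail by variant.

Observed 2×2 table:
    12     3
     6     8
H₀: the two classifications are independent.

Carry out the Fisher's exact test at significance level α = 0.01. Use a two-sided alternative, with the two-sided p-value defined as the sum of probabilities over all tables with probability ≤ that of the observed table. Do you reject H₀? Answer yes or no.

reject H₀: no

Margins: r₁=15, r₂=14, c₁=18, c₂=11, n=29
p_obs = C(15,12)·C(14,6)/C(29,18); sum pmf over tables with pmf ≤ p_obs
p-value (two-sided) = 0.06043
At α=0.01: p ≥ α → fail to reject H₀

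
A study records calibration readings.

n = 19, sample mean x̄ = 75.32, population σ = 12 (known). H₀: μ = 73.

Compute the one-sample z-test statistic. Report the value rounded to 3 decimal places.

SE = σ/√n = 12/√19 = 2.7530
z = (x̄−μ₀)/SE = (75.32−73)/2.7530 = 0.8427

test statistic = 0.843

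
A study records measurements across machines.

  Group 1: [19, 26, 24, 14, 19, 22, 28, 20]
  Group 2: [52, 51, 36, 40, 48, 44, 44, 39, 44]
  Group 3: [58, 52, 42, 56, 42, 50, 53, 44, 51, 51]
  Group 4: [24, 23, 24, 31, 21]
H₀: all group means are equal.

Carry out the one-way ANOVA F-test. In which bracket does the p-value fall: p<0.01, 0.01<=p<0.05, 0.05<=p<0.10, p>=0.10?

Group means [21.50, 44.22, 49.90, 24.60], grand mean 37.250
SSB = Σnᵢ(x̄ᵢ−x̄)² = 4822.344; SSW = ΣΣ(x−x̄ᵢ)² = 709.656
MSB = 4822.344/3 = 1607.4481; MSW = 709.656/28 = 25.3448
F = MSB/MSW = 63.4231
df = (3, 28)
p-value (upper-tail) = 0.00000
→ bracket: p<0.01

p-value bracket: p<0.01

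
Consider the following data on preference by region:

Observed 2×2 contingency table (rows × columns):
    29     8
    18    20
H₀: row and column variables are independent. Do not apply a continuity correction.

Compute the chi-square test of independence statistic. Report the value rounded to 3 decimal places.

Row totals [37, 38], col totals [47, 28], n=75
χ² = (29−23.19)²/23.19 + (8−13.81)²/13.81 + (18−23.81)²/23.81 + (20−14.19)²/14.19 = 7.7054
df = 1

test statistic = 7.705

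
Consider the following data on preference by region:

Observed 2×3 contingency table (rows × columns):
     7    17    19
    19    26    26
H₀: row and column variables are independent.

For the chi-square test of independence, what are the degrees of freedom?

degrees of freedom = 2

df = (r−1)(c−1) = (2−1)·(3−1) = 2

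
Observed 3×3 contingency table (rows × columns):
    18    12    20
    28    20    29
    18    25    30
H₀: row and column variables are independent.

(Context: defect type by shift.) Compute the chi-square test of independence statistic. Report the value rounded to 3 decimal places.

test statistic = 3.428

Row totals [50, 77, 73], col totals [64, 57, 79], n=200
χ² = (18−16.00)²/16.00 + (12−14.25)²/14.25 + (20−19.75)²/19.75 + (28−24.64)²/24.64 + (20−21.95)²/21.95 + (29−30.41)²/30.41 + (18−23.36)²/23.36 + (25−20.80)²/20.80 + (30−28.84)²/28.84 = 3.4276
df = 4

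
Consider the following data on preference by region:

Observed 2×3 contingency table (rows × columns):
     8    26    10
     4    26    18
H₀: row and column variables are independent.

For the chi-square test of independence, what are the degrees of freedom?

df = (r−1)(c−1) = (2−1)·(3−1) = 2

degrees of freedom = 2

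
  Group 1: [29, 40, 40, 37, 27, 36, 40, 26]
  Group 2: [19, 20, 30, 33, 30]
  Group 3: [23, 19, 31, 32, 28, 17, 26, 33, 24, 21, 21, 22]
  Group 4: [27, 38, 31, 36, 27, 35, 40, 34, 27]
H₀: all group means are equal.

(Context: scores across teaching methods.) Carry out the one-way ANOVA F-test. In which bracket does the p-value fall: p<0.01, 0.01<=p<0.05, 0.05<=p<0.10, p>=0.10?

p-value bracket: p<0.01

Group means [34.38, 26.40, 24.75, 32.78], grand mean 29.382
SSB = Σnᵢ(x̄ᵢ−x̄)² = 605.149; SSW = ΣΣ(x−x̄ᵢ)² = 926.881
MSB = 605.149/3 = 201.7163; MSW = 926.881/30 = 30.8960
F = MSB/MSW = 6.5289
df = (3, 30)
p-value (upper-tail) = 0.00157
→ bracket: p<0.01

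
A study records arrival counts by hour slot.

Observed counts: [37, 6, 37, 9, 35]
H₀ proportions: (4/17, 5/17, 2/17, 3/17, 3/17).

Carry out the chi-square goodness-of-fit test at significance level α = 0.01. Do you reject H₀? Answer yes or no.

reject H₀: yes

n = 124; E_i = n·p_i = [29.18, 36.47, 14.59, 21.88, 21.88]
χ² = (37−29.18)²/29.18 + (6−36.47)²/36.47 + (37−14.59)²/14.59 + (9−21.88)²/21.88 + (35−21.88)²/21.88 = 77.4340
df = 4
p-value (upper-tail) = 0.00000
At α=0.01: p < α → reject H₀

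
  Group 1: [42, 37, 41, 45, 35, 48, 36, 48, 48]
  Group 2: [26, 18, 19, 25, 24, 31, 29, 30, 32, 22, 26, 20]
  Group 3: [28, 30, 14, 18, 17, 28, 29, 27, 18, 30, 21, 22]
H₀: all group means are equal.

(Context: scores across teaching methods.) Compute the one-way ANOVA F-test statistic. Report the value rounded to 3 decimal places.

Group means [42.22, 25.17, 23.50], grand mean 29.212
SSB = Σnᵢ(x̄ᵢ−x̄)² = 2111.293; SSW = ΣΣ(x−x̄ᵢ)² = 844.222
MSB = 2111.293/2 = 1055.6465; MSW = 844.222/30 = 28.1407
F = MSB/MSW = 37.5131
df = (2, 30)

test statistic = 37.513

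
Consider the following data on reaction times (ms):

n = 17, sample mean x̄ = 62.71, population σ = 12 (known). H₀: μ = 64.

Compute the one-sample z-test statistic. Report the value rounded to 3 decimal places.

SE = σ/√n = 12/√17 = 2.9104
z = (x̄−μ₀)/SE = (62.71−64)/2.9104 = -0.4432

test statistic = -0.443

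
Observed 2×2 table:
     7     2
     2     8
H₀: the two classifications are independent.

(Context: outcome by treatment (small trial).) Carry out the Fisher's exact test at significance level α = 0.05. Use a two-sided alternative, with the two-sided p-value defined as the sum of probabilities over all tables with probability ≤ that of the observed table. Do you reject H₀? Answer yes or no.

Margins: r₁=9, r₂=10, c₁=9, c₂=10, n=19
p_obs = C(9,7)·C(10,2)/C(19,9); sum pmf over tables with pmf ≤ p_obs
p-value (two-sided) = 0.02301
At α=0.05: p < α → reject H₀

reject H₀: yes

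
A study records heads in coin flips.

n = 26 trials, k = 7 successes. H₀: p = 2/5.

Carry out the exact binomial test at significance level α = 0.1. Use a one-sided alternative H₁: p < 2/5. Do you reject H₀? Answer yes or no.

reject H₀: no

Exact binomial: n=26, k=7, p₀=2/5=0.4000
P(X≤7) from Σ C(n,i)·p₀^i·(1−p₀)^(n−i)
p-value (one-sided, H₁ less) = 0.12156
At α=0.1: p ≥ α → fail to reject H₀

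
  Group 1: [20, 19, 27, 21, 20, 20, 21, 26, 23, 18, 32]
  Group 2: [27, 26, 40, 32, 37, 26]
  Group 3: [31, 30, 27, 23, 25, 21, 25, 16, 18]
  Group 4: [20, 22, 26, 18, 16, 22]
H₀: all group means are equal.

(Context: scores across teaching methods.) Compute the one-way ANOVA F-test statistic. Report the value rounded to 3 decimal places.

Group means [22.45, 31.33, 24.00, 20.67], grand mean 24.219
SSB = Σnᵢ(x̄ᵢ−x̄)² = 414.075; SSW = ΣΣ(x−x̄ᵢ)² = 629.394
MSB = 414.075/3 = 138.0249; MSW = 629.394/28 = 22.4784
F = MSB/MSW = 6.1403
df = (3, 28)

test statistic = 6.140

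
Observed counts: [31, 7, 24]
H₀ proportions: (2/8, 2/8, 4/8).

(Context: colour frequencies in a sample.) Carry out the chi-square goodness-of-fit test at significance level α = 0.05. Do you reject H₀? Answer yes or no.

n = 62; E_i = n·p_i = [15.50, 15.50, 31.00]
χ² = (31−15.50)²/15.50 + (7−15.50)²/15.50 + (24−31.00)²/31.00 = 21.7419
df = 2
p-value (upper-tail) = 0.00002
At α=0.05: p < α → reject H₀

reject H₀: yes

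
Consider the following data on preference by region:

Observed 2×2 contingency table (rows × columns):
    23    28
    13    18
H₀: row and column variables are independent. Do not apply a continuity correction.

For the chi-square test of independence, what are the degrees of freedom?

df = (r−1)(c−1) = (2−1)·(2−1) = 1

degrees of freedom = 1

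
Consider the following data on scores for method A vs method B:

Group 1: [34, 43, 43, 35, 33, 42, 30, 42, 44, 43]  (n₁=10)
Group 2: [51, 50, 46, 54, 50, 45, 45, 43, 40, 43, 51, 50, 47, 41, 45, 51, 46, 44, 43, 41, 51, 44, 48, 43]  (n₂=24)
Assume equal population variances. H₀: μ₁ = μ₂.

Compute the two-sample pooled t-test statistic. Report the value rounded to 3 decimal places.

x̄₁=38.900, s₁=5.259, n₁=10
x̄₂=46.333, s₂=3.886, n₂=24
s_p² = [9·5.259² + 23·3.886²]/32 = 18.6323
SE = √(s_p²·(1/10+1/24)) = 1.6247
t = (38.900−46.333)/1.6247 = -4.5753
df = 32

test statistic = -4.575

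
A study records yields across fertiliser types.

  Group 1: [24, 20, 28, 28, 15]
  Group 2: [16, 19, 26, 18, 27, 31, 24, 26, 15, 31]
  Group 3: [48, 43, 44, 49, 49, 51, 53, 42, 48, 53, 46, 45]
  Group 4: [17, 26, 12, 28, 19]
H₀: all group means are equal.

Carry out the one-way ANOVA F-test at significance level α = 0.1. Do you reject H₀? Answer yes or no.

reject H₀: yes

Group means [23.00, 23.30, 47.58, 20.40], grand mean 31.906
SSB = Σnᵢ(x̄ᵢ−x̄)² = 4748.502; SSW = ΣΣ(x−x̄ᵢ)² = 762.217
MSB = 4748.502/3 = 1582.8340; MSW = 762.217/28 = 27.2220
F = MSB/MSW = 58.1453
df = (3, 28)
p-value (upper-tail) = 0.00000
At α=0.1: p < α → reject H₀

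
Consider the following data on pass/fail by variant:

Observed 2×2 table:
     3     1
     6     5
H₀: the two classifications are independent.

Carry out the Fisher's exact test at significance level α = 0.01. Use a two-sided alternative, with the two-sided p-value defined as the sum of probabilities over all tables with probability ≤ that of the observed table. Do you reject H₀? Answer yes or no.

reject H₀: no

Margins: r₁=4, r₂=11, c₁=9, c₂=6, n=15
p_obs = C(4,3)·C(11,6)/C(15,9); sum pmf over tables with pmf ≤ p_obs
p-value (two-sided) = 0.60440
At α=0.01: p ≥ α → fail to reject H₀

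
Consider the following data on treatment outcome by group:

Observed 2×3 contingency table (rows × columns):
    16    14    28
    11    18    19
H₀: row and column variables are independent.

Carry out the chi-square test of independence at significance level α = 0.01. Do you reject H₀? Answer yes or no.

reject H₀: no

Row totals [58, 48], col totals [27, 32, 47], n=106
χ² = (16−14.77)²/14.77 + (14−17.51)²/17.51 + (28−25.72)²/25.72 + (11−12.23)²/12.23 + (18−14.49)²/14.49 + (19−21.28)²/21.28 = 2.2257
df = 2
p-value (upper-tail) = 0.32861
At α=0.01: p ≥ α → fail to reject H₀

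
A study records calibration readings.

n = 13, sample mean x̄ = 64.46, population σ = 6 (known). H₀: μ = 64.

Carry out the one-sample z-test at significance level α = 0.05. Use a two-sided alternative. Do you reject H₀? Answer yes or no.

SE = σ/√n = 6/√13 = 1.6641
z = (x̄−μ₀)/SE = (64.46−64)/1.6641 = 0.2764
p-value (two-sided) = 0.78222
At α=0.05: p ≥ α → fail to reject H₀

reject H₀: no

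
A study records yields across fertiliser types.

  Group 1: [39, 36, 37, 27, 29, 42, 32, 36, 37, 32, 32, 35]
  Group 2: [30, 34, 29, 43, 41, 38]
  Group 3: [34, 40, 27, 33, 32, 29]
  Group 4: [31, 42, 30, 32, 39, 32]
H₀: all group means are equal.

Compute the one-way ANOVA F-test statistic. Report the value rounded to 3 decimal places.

test statistic = 0.501

Group means [34.50, 35.83, 32.50, 34.33], grand mean 34.333
SSB = Σnᵢ(x̄ᵢ−x̄)² = 34.000; SSW = ΣΣ(x−x̄ᵢ)² = 588.667
MSB = 34.000/3 = 11.3333; MSW = 588.667/26 = 22.6410
F = MSB/MSW = 0.5006
df = (3, 26)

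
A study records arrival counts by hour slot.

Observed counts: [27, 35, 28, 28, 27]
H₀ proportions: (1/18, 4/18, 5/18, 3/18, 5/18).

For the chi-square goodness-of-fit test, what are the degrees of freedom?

degrees of freedom = 4

df = k − 1 = 5 − 1 = 4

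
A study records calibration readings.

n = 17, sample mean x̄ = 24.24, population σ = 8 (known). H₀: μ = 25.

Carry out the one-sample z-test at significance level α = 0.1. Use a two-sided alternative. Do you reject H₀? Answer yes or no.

SE = σ/√n = 8/√17 = 1.9403
z = (x̄−μ₀)/SE = (24.24−25)/1.9403 = -0.3917
p-value (two-sided) = 0.69528
At α=0.1: p ≥ α → fail to reject H₀

reject H₀: no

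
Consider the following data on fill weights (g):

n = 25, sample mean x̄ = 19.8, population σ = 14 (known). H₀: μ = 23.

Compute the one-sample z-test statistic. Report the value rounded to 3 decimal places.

test statistic = -1.143

SE = σ/√n = 14/√25 = 2.8000
z = (x̄−μ₀)/SE = (19.8−23)/2.8000 = -1.1429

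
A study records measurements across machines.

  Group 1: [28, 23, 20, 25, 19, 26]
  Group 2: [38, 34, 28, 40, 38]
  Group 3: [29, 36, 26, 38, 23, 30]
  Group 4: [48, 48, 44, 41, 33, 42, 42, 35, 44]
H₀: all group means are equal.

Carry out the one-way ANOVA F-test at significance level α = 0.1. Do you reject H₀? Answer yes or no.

reject H₀: yes

Group means [23.50, 35.60, 30.33, 41.89], grand mean 33.769
SSB = Σnᵢ(x̄ᵢ−x̄)² = 1313.693; SSW = ΣΣ(x−x̄ᵢ)² = 528.922
MSB = 1313.693/3 = 437.8977; MSW = 528.922/22 = 24.0419
F = MSB/MSW = 18.2139
df = (3, 22)
p-value (upper-tail) = 0.00000
At α=0.1: p < α → reject H₀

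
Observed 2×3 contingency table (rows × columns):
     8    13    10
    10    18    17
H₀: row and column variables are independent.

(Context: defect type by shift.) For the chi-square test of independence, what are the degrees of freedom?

df = (r−1)(c−1) = (2−1)·(3−1) = 2

degrees of freedom = 2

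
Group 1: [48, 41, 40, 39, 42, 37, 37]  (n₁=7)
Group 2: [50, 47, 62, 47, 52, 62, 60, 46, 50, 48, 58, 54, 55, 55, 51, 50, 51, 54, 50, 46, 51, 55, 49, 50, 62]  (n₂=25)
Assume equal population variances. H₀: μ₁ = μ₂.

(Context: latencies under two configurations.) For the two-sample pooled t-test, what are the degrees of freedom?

degrees of freedom = 30

df = n₁ + n₂ − 2 = 7 + 25 − 2 = 30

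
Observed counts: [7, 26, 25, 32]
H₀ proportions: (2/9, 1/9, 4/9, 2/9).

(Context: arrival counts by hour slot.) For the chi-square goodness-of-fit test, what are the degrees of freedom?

degrees of freedom = 3

df = k − 1 = 4 − 1 = 3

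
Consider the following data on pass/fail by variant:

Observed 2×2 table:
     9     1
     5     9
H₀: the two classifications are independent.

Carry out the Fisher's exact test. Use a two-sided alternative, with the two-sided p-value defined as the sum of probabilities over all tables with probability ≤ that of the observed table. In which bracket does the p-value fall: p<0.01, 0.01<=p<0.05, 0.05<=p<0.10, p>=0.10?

p-value bracket: 0.01<=p<0.05

Margins: r₁=10, r₂=14, c₁=14, c₂=10, n=24
p_obs = C(10,9)·C(14,5)/C(24,14); sum pmf over tables with pmf ≤ p_obs
p-value (two-sided) = 0.01288
→ bracket: 0.01<=p<0.05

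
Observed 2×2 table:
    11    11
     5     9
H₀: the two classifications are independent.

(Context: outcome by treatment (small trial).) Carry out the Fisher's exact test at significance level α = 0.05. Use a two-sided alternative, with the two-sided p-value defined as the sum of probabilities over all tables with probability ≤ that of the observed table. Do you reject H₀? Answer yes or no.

Margins: r₁=22, r₂=14, c₁=16, c₂=20, n=36
p_obs = C(22,11)·C(14,5)/C(36,16); sum pmf over tables with pmf ≤ p_obs
p-value (two-sided) = 0.50067
At α=0.05: p ≥ α → fail to reject H₀

reject H₀: no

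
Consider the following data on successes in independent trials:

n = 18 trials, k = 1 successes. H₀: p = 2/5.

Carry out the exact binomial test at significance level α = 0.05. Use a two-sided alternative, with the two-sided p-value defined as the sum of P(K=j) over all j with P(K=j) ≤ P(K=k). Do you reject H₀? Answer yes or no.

reject H₀: yes

Exact binomial: n=18, k=1, p₀=2/5=0.4000
P(X=j) = C(n,j)·p₀^j·(1−p₀)^(n−j); p = Σ P(X=j) over j with P(X=j) ≤ P(X=1)
p-value (two-sided) = 0.00260
At α=0.05: p < α → reject H₀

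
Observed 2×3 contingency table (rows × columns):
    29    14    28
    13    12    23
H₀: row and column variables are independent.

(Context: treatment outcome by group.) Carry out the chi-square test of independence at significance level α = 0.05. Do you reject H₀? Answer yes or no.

reject H₀: no

Row totals [71, 48], col totals [42, 26, 51], n=119
χ² = (29−25.06)²/25.06 + (14−15.51)²/15.51 + (28−30.43)²/30.43 + (13−16.94)²/16.94 + (12−10.49)²/10.49 + (23−20.57)²/20.57 = 2.3829
df = 2
p-value (upper-tail) = 0.30378
At α=0.05: p ≥ α → fail to reject H₀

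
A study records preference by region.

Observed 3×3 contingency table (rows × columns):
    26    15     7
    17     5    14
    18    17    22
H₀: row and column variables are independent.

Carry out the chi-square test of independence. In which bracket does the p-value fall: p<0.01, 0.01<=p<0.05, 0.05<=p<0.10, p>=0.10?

Row totals [48, 36, 57], col totals [61, 37, 43], n=141
χ² = (26−20.77)²/20.77 + (15−12.60)²/12.60 + (7−14.64)²/14.64 + (17−15.57)²/15.57 + (5−9.45)²/9.45 + (14−10.98)²/10.98 + (18−24.66)²/24.66 + (17−14.96)²/14.96 + (22−17.38)²/17.38 = 12.1227
df = 4
p-value (upper-tail) = 0.01646
→ bracket: 0.01<=p<0.05

p-value bracket: 0.01<=p<0.05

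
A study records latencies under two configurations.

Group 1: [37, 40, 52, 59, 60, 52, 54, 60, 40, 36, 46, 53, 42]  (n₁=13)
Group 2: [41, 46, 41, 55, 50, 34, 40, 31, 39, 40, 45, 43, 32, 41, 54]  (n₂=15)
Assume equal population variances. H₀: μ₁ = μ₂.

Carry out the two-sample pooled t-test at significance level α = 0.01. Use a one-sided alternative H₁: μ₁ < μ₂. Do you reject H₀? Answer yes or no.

reject H₀: no

x̄₁=48.538, s₁=8.809, n₁=13
x̄₂=42.133, s₂=7.110, n₂=15
s_p² = [12·8.809² + 14·7.110²]/26 = 63.0371
SE = √(s_p²·(1/13+1/15)) = 3.0086
t = (48.538−42.133)/3.0086 = 2.1290
df = 26
p-value (one-sided, H₁ less) = 0.97855
At α=0.01: p ≥ α → fail to reject H₀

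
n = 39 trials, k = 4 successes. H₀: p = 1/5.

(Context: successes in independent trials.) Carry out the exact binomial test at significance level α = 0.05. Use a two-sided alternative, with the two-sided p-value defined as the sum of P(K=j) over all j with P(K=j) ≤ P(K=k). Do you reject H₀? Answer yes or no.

Exact binomial: n=39, k=4, p₀=1/5=0.2000
P(X=j) = C(n,j)·p₀^j·(1−p₀)^(n−j); p = Σ P(X=j) over j with P(X=j) ≤ P(X=4)
p-value (two-sided) = 0.16082
At α=0.05: p ≥ α → fail to reject H₀

reject H₀: no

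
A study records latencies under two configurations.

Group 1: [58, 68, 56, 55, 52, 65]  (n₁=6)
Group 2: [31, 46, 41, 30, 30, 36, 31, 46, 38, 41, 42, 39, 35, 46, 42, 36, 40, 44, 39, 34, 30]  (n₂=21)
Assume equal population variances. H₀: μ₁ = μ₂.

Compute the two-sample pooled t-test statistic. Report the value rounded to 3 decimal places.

test statistic = 8.043

x̄₁=59.000, s₁=6.197, n₁=6
x̄₂=37.952, s₂=5.509, n₂=21
s_p² = [5·6.197² + 20·5.509²]/25 = 31.9581
SE = √(s_p²·(1/6+1/21)) = 2.6169
t = (59.000−37.952)/2.6169 = 8.0430
df = 25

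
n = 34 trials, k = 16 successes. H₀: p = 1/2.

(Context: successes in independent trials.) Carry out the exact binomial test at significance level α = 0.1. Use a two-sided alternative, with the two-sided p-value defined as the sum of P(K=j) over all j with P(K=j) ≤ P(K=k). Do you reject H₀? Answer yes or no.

reject H₀: no

Exact binomial: n=34, k=16, p₀=1/2=0.5000
P(X=j) = C(n,j)·p₀^j·(1−p₀)^(n−j); p = Σ P(X=j) over j with P(X=j) ≤ P(X=16)
p-value (two-sided) = 0.86417
At α=0.1: p ≥ α → fail to reject H₀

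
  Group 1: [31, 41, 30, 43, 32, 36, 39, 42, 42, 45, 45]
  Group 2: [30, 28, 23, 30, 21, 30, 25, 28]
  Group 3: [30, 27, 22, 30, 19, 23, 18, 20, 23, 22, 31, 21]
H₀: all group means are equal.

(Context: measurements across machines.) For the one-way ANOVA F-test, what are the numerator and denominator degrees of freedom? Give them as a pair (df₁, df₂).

degrees of freedom = [2, 28]

k = 3 groups, N = 31 total
df = (k−1, N−k) = (3−1, 31−3) = (2, 28)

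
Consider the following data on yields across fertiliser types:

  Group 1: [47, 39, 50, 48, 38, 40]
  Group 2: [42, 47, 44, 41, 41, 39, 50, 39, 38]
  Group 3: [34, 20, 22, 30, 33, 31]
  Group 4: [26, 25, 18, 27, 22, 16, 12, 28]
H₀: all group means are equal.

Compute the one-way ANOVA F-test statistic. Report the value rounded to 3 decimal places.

test statistic = 31.782

Group means [43.67, 42.33, 28.33, 21.75], grand mean 34.034
SSB = Σnᵢ(x̄ᵢ−x̄)² = 2578.799; SSW = ΣΣ(x−x̄ᵢ)² = 676.167
MSB = 2578.799/3 = 859.5996; MSW = 676.167/25 = 27.0467
F = MSB/MSW = 31.7821
df = (3, 25)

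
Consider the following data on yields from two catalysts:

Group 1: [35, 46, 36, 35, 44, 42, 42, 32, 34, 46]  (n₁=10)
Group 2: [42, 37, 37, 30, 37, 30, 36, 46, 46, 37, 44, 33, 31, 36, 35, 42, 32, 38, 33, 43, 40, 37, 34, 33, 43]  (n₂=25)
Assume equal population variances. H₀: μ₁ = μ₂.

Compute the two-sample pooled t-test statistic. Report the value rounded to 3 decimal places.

test statistic = 1.030

x̄₁=39.200, s₁=5.329, n₁=10
x̄₂=37.280, s₂=4.844, n₂=25
s_p² = [9·5.329² + 24·4.844²]/33 = 24.8073
SE = √(s_p²·(1/10+1/25)) = 1.8636
t = (39.200−37.280)/1.8636 = 1.0303
df = 33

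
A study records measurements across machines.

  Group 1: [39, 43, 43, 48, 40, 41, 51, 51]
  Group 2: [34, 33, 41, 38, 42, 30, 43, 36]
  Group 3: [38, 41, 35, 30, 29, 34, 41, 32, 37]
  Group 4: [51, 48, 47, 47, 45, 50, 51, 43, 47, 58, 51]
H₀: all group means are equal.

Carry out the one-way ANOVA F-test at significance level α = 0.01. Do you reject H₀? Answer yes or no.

reject H₀: yes

Group means [44.50, 37.12, 35.22, 48.91], grand mean 41.889
SSB = Σnᵢ(x̄ᵢ−x̄)² = 1178.216; SSW = ΣΣ(x−x̄ᵢ)² = 631.340
MSB = 1178.216/3 = 392.7386; MSW = 631.340/32 = 19.7294
F = MSB/MSW = 19.9063
df = (3, 32)
p-value (upper-tail) = 0.00000
At α=0.01: p < α → reject H₀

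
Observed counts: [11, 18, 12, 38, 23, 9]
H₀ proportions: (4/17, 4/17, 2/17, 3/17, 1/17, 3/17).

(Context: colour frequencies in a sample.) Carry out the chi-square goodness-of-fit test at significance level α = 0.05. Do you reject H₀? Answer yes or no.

reject H₀: yes

n = 111; E_i = n·p_i = [26.12, 26.12, 13.06, 19.59, 6.53, 19.59]
χ² = (11−26.12)²/26.12 + (18−26.12)²/26.12 + (12−13.06)²/13.06 + (38−19.59)²/19.59 + (23−6.53)²/6.53 + (9−19.59)²/19.59 = 75.9362
df = 5
p-value (upper-tail) = 0.00000
At α=0.05: p < α → reject H₀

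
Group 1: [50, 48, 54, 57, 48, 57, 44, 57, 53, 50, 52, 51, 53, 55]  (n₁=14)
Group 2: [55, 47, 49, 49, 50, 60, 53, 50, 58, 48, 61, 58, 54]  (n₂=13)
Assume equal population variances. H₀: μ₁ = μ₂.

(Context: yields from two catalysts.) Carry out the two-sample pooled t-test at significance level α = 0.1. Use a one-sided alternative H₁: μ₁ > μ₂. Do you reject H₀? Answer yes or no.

x̄₁=52.071, s₁=3.872, n₁=14
x̄₂=53.231, s₂=4.816, n₂=13
s_p² = [13·3.872² + 12·4.816²]/25 = 18.9295
SE = √(s_p²·(1/14+1/13)) = 1.6758
t = (52.071−53.231)/1.6758 = -0.6918
df = 25
p-value (one-sided, H₁ greater) = 0.75229
At α=0.1: p ≥ α → fail to reject H₀

reject H₀: no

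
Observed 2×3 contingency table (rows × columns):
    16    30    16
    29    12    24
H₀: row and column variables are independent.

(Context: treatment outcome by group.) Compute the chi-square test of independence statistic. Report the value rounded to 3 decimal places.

Row totals [62, 65], col totals [45, 42, 40], n=127
χ² = (16−21.97)²/21.97 + (30−20.50)²/20.50 + (16−19.53)²/19.53 + (29−23.03)²/23.03 + (12−21.50)²/21.50 + (24−20.47)²/20.47 = 13.0062
df = 2

test statistic = 13.006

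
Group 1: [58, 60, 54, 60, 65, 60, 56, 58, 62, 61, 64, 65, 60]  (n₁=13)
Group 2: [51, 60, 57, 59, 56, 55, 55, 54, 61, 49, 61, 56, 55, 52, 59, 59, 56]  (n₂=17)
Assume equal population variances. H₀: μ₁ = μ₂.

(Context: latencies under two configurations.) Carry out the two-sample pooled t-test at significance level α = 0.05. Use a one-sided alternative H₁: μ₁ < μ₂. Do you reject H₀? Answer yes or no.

x̄₁=60.231, s₁=3.295, n₁=13
x̄₂=56.176, s₂=3.450, n₂=17
s_p² = [12·3.295² + 16·3.450²]/28 = 11.4564
SE = √(s_p²·(1/13+1/17)) = 1.2471
t = (60.231−56.176)/1.2471 = 3.2511
df = 28
p-value (one-sided, H₁ less) = 0.99850
At α=0.05: p ≥ α → fail to reject H₀

reject H₀: no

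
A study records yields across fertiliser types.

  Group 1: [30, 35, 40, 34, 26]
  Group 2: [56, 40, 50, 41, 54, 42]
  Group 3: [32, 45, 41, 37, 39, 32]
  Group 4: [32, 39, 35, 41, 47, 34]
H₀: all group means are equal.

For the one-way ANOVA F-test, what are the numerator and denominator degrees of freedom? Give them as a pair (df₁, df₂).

k = 4 groups, N = 23 total
df = (k−1, N−k) = (4−1, 23−4) = (3, 19)

degrees of freedom = [3, 19]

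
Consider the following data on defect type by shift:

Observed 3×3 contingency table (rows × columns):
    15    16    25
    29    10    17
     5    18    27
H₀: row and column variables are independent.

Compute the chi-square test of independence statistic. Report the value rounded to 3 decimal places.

Row totals [56, 56, 50], col totals [49, 44, 69], n=162
χ² = (15−16.94)²/16.94 + (16−15.21)²/15.21 + (25−23.85)²/23.85 + (29−16.94)²/16.94 + (10−15.21)²/15.21 + (17−23.85)²/23.85 + (5−15.12)²/15.12 + (18−13.58)²/13.58 + (27−21.30)²/21.30 = 22.4027
df = 4

test statistic = 22.403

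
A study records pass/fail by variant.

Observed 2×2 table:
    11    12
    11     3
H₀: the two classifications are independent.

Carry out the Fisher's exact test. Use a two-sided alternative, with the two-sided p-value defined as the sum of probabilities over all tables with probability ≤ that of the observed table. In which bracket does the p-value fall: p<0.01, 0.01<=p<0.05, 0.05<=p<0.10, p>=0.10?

Margins: r₁=23, r₂=14, c₁=22, c₂=15, n=37
p_obs = C(23,11)·C(14,11)/C(37,22); sum pmf over tables with pmf ≤ p_obs
p-value (two-sided) = 0.09049
→ bracket: 0.05<=p<0.10

p-value bracket: 0.05<=p<0.10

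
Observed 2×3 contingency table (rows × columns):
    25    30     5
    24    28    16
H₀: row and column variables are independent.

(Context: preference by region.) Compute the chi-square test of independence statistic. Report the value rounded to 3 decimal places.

Row totals [60, 68], col totals [49, 58, 21], n=128
χ² = (25−22.97)²/22.97 + (30−27.19)²/27.19 + (5−9.84)²/9.84 + (24−26.03)²/26.03 + (28−30.81)²/30.81 + (16−11.16)²/11.16 = 5.3723
df = 2

test statistic = 5.372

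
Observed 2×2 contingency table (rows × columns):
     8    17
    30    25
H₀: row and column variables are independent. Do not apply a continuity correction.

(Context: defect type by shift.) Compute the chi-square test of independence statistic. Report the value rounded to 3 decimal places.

test statistic = 3.503

Row totals [25, 55], col totals [38, 42], n=80
χ² = (8−11.88)²/11.88 + (17−13.12)²/13.12 + (30−26.12)²/26.12 + (25−28.88)²/28.88 = 3.5033
df = 1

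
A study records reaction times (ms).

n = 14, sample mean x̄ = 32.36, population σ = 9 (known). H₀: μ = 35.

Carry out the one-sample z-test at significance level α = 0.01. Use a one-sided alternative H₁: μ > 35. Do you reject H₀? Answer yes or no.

SE = σ/√n = 9/√14 = 2.4054
z = (x̄−μ₀)/SE = (32.36−35)/2.4054 = -1.0976
p-value (one-sided, H₁ greater) = 0.86380
At α=0.01: p ≥ α → fail to reject H₀

reject H₀: no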